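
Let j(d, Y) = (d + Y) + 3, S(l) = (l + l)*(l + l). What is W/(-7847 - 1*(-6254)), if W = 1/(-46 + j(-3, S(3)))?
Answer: 1/15930 ≈ 6.2775e-5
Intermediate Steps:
S(l) = 4*l**2 (S(l) = (2*l)*(2*l) = 4*l**2)
j(d, Y) = 3 + Y + d (j(d, Y) = (Y + d) + 3 = 3 + Y + d)
W = -1/10 (W = 1/(-46 + (3 + 4*3**2 - 3)) = 1/(-46 + (3 + 4*9 - 3)) = 1/(-46 + (3 + 36 - 3)) = 1/(-46 + 36) = 1/(-10) = -1/10 ≈ -0.10000)
W/(-7847 - 1*(-6254)) = -1/(10*(-7847 - 1*(-6254))) = -1/(10*(-7847 + 6254)) = -1/10/(-1593) = -1/10*(-1/1593) = 1/15930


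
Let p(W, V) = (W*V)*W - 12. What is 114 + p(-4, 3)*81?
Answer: 3030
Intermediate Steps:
p(W, V) = -12 + V*W² (p(W, V) = (V*W)*W - 12 = V*W² - 12 = -12 + V*W²)
114 + p(-4, 3)*81 = 114 + (-12 + 3*(-4)²)*81 = 114 + (-12 + 3*16)*81 = 114 + (-12 + 48)*81 = 114 + 36*81 = 114 + 2916 = 3030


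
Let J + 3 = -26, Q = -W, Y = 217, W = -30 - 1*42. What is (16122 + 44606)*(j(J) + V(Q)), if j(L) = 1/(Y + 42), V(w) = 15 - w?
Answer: -896466736/259 ≈ -3.4613e+6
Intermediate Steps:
W = -72 (W = -30 - 42 = -72)
Q = 72 (Q = -1*(-72) = 72)
J = -29 (J = -3 - 26 = -29)
j(L) = 1/259 (j(L) = 1/(217 + 42) = 1/259)
(16122 + 44606)*(j(J) + V(Q)) = (16122 + 44606)*(1/259 + (15 - 1*72)) = 60728*(1/259 + (15 - 72)) = 60728*(1/259 - 57) = 60728*(-14762/259) = -896466736/259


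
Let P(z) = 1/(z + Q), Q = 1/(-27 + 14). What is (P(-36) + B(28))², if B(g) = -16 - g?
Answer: 426381201/219961 ≈ 1938.4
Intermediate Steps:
Q = -1/13 (Q = 1/(-13) = -1/13 ≈ -0.076923)
P(z) = 1/(-1/13 + z) (P(z) = 1/(z - 1/13) = 1/(-1/13 + z))
(P(-36) + B(28))² = (13/(-1 + 13*(-36)) + (-16 - 1*28))² = (13/(-1 - 468) + (-16 - 28))² = (13/(-469) - 44)² = (13*(-1/469) - 44)² = (-13/469 - 44)² = (-20649/469)² = 426381201/219961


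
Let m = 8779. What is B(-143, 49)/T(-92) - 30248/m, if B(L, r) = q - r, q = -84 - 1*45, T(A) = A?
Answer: -610077/403834 ≈ -1.5107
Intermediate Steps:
q = -129 (q = -84 - 45 = -129)
B(L, r) = -129 - r
B(-143, 49)/T(-92) - 30248/m = (-129 - 1*49)/(-92) - 30248/8779 = (-129 - 49)*(-1/92) - 30248*1/8779 = -178*(-1/92) - 30248/8779 = 89/46 - 30248/8779 = -610077/403834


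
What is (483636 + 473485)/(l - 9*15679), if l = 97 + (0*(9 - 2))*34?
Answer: -957121/141014 ≈ -6.7874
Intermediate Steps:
l = 97 (l = 97 + (0*7)*34 = 97 + 0*34 = 97 + 0 = 97)
(483636 + 473485)/(l - 9*15679) = (483636 + 473485)/(97 - 9*15679) = 957121/(97 - 141111) = 957121/(-141014) = 957121*(-1/141014) = -957121/141014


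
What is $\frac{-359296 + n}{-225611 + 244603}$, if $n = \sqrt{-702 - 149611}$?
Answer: $- \frac{22456}{1187} + \frac{i \sqrt{150313}}{18992} \approx -18.918 + 0.020414 i$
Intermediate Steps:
$n = i \sqrt{150313}$ ($n = \sqrt{-150313} = i \sqrt{150313} \approx 387.7 i$)
$\frac{-359296 + n}{-225611 + 244603} = \frac{-359296 + i \sqrt{150313}}{-225611 + 244603} = \frac{-359296 + i \sqrt{150313}}{18992} = \left(-359296 + i \sqrt{150313}\right) \frac{1}{18992} = - \frac{22456}{1187} + \frac{i \sqrt{150313}}{18992}$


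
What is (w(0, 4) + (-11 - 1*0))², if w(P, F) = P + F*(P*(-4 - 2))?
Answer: 121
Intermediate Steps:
w(P, F) = P - 6*F*P (w(P, F) = P + F*(P*(-6)) = P + F*(-6*P) = P - 6*F*P)
(w(0, 4) + (-11 - 1*0))² = (0*(1 - 6*4) + (-11 - 1*0))² = (0*(1 - 24) + (-11 + 0))² = (0*(-23) - 11)² = (0 - 11)² = (-11)² = 121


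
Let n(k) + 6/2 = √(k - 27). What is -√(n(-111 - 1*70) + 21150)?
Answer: -√(21147 + 4*I*√13) ≈ -145.42 - 0.049588*I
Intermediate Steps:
n(k) = -3 + √(-27 + k) (n(k) = -3 + √(k - 27) = -3 + √(-27 + k))
-√(n(-111 - 1*70) + 21150) = -√((-3 + √(-27 + (-111 - 1*70))) + 21150) = -√((-3 + √(-27 + (-111 - 70))) + 21150) = -√((-3 + √(-27 - 181)) + 21150) = -√((-3 + √(-208)) + 21150) = -√((-3 + 4*I*√13) + 21150) = -√(21147 + 4*I*√13)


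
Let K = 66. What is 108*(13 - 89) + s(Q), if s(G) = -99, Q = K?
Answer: -8307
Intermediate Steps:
Q = 66
108*(13 - 89) + s(Q) = 108*(13 - 89) - 99 = 108*(-76) - 99 = -8208 - 99 = -8307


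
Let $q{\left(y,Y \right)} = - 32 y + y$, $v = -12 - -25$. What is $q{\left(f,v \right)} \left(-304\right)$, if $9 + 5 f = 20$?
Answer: $\frac{103664}{5} \approx 20733.0$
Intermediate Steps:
$f = \frac{11}{5}$ ($f = - \frac{9}{5} + \frac{1}{5} \cdot 20 = - \frac{9}{5} + 4 = \frac{11}{5} \approx 2.2$)
$v = 13$ ($v = -12 + 25 = 13$)
$q{\left(y,Y \right)} = - 31 y$
$q{\left(f,v \right)} \left(-304\right) = \left(-31\right) \frac{11}{5} \left(-304\right) = \left(- \frac{341}{5}\right) \left(-304\right) = \frac{103664}{5}$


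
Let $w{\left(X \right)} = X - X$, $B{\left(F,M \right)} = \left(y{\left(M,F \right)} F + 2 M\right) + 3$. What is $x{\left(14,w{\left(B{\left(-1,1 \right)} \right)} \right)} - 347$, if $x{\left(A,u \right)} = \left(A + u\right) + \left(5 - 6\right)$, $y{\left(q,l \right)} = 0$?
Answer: $-334$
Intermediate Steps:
$B{\left(F,M \right)} = 3 + 2 M$ ($B{\left(F,M \right)} = \left(0 F + 2 M\right) + 3 = \left(0 + 2 M\right) + 3 = 2 M + 3 = 3 + 2 M$)
$w{\left(X \right)} = 0$
$x{\left(A,u \right)} = -1 + A + u$ ($x{\left(A,u \right)} = \left(A + u\right) + \left(5 - 6\right) = \left(A + u\right) - 1 = -1 + A + u$)
$x{\left(14,w{\left(B{\left(-1,1 \right)} \right)} \right)} - 347 = \left(-1 + 14 + 0\right) - 347 = 13 - 347 = -334$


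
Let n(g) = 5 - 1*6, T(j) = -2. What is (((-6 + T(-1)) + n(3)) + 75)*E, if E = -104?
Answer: -6864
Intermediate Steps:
n(g) = -1 (n(g) = 5 - 6 = -1)
(((-6 + T(-1)) + n(3)) + 75)*E = (((-6 - 2) - 1) + 75)*(-104) = ((-8 - 1) + 75)*(-104) = (-9 + 75)*(-104) = 66*(-104) = -6864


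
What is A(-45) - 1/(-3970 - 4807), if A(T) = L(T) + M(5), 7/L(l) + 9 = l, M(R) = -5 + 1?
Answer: -1957217/473958 ≈ -4.1295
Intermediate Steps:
M(R) = -4
L(l) = 7/(-9 + l)
A(T) = -4 + 7/(-9 + T) (A(T) = 7/(-9 + T) - 4 = -4 + 7/(-9 + T))
A(-45) - 1/(-3970 - 4807) = (43 - 4*(-45))/(-9 - 45) - 1/(-3970 - 4807) = (43 + 180)/(-54) - 1/(-8777) = -1/54*223 - 1*(-1/8777) = -223/54 + 1/8777 = -1957217/473958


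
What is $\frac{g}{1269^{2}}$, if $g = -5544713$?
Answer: $- \frac{5544713}{1610361} \approx -3.4431$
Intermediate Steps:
$\frac{g}{1269^{2}} = - \frac{5544713}{1269^{2}} = - \frac{5544713}{1610361}$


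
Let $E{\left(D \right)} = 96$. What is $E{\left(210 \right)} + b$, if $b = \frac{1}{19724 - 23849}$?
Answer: $\frac{395999}{4125} \approx 96.0$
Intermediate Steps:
$b = - \frac{1}{4125}$ ($b = \frac{1}{-4125} = - \frac{1}{4125} \approx -0.00024242$)
$E{\left(210 \right)} + b = 96 - \frac{1}{4125} = \frac{395999}{4125}$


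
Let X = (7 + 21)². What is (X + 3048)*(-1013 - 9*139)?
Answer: -8675648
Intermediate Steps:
X = 784 (X = 28² = 784)
(X + 3048)*(-1013 - 9*139) = (784 + 3048)*(-1013 - 9*139) = 3832*(-1013 - 1251) = 3832*(-2264) = -8675648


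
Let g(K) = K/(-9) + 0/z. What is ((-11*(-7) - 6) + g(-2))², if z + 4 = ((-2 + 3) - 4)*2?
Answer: 410881/81 ≈ 5072.6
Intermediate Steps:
z = -10 (z = -4 + ((-2 + 3) - 4)*2 = -4 + (1 - 4)*2 = -4 - 3*2 = -4 - 6 = -10)
g(K) = -K/9 (g(K) = K/(-9) + 0/(-10) = K*(-⅑) + 0*(-⅒) = -K/9 + 0 = -K/9)
((-11*(-7) - 6) + g(-2))² = ((-11*(-7) - 6) - ⅑*(-2))² = ((77 - 6) + 2/9)² = (71 + 2/9)² = (641/9)² = 410881/81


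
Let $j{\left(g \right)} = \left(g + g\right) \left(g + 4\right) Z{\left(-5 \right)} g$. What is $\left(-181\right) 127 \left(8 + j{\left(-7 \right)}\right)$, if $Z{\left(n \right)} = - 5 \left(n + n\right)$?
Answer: $337725004$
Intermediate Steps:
$Z{\left(n \right)} = - 10 n$ ($Z{\left(n \right)} = - 5 \cdot 2 n = - 10 n$)
$j{\left(g \right)} = 100 g^{2} \left(4 + g\right)$ ($j{\left(g \right)} = \left(g + g\right) \left(g + 4\right) \left(\left(-10\right) \left(-5\right)\right) g = 2 g \left(4 + g\right) 50 g = 100 g \left(4 + g\right) g = 100 g^{2} \left(4 + g\right)$)
$\left(-181\right) 127 \left(8 + j{\left(-7 \right)}\right) = \left(-181\right) 127 \left(8 + 100 \left(-7\right)^{2} \left(4 - 7\right)\right) = - 22987 \left(8 + 100 \cdot 49 \left(-3\right)\right) = - 22987 \left(8 - 14700\right) = \left(-22987\right) \left(-14692\right) = 337725004$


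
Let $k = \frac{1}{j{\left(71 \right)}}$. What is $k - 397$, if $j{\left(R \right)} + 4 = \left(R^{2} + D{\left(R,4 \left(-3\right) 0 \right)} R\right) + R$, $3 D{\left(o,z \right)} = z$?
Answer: $- \frac{2027875}{5108} \approx -397.0$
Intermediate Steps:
$D{\left(o,z \right)} = \frac{z}{3}$
$j{\left(R \right)} = -4 + R + R^{2}$ ($j{\left(R \right)} = -4 + \left(\left(R^{2} + \frac{4 \left(-3\right) 0}{3} R\right) + R\right) = -4 + \left(\left(R^{2} + \frac{\left(-12\right) 0}{3} R\right) + R\right) = -4 + \left(\left(R^{2} + \frac{1}{3} \cdot 0 R\right) + R\right) = -4 + \left(\left(R^{2} + 0 R\right) + R\right) = -4 + \left(\left(R^{2} + 0\right) + R\right) = -4 + \left(R^{2} + R\right) = -4 + \left(R + R^{2}\right) = -4 + R + R^{2}$)
$k = \frac{1}{5108}$ ($k = \frac{1}{-4 + 71 + 71^{2}} = \frac{1}{-4 + 71 + 5041} = \frac{1}{5108} \approx 0.00019577$)
$k - 397 = \frac{1}{5108} - 397 = - \frac{2027875}{5108}$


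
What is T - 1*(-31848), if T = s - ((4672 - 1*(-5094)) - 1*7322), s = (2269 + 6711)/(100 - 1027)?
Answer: 27248528/927 ≈ 29394.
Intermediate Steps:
s = -8980/927 (s = 8980/(-927) = 8980*(-1/927) = -8980/927 ≈ -9.6872)
T = -2274568/927 (T = -8980/927 - ((4672 - 1*(-5094)) - 1*7322) = -8980/927 - ((4672 + 5094) - 7322) = -8980/927 - (9766 - 7322) = -8980/927 - 1*2444 = -8980/927 - 2444 = -2274568/927 ≈ -2453.7)
T - 1*(-31848) = -2274568/927 - 1*(-31848) = -2274568/927 + 31848 = 27248528/927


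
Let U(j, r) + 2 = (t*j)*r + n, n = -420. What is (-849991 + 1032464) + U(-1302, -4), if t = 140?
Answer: 911171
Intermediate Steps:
U(j, r) = -422 + 140*j*r (U(j, r) = -2 + ((140*j)*r - 420) = -2 + (140*j*r - 420) = -2 + (-420 + 140*j*r) = -422 + 140*j*r)
(-849991 + 1032464) + U(-1302, -4) = (-849991 + 1032464) + (-422 + 140*(-1302)*(-4)) = 182473 + (-422 + 729120) = 182473 + 728698 = 911171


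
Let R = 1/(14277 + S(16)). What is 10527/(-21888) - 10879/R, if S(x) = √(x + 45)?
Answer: -1133210951477/7296 - 10879*√61 ≈ -1.5540e+8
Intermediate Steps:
S(x) = √(45 + x)
R = 1/(14277 + √61) (R = 1/(14277 + √(45 + 16)) = 1/(14277 + √61) ≈ 7.0004e-5)
10527/(-21888) - 10879/R = 10527/(-21888) - 10879/(14277/203832668 - √61/203832668) = 10527*(-1/21888) - 10879/(14277/203832668 - √61/203832668) = -3509/7296 - 10879/(14277/203832668 - √61/203832668)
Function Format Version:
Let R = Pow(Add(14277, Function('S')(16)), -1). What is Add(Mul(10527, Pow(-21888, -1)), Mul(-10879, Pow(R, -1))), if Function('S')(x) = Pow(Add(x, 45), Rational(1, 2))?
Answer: Add(Rational(-1133210951477, 7296), Mul(-10879, Pow(61, Rational(1, 2)))) ≈ -1.5540e+8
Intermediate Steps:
Function('S')(x) = Pow(Add(45, x), Rational(1, 2))
R = Pow(Add(14277, Pow(61, Rational(1, 2))), -1) (R = Pow(Add(14277, Pow(Add(45, 16), Rational(1, 2))), -1) = Pow(Add(14277, Pow(61, Rational(1, 2))), -1) ≈ 7.0004e-5)
Add(Mul(10527, Pow(-21888, -1)), Mul(-10879, Pow(R, -1))) = Add(Mul(10527, Pow(-21888, -1)), Mul(-10879, Pow(Add(Rational(14277, 203832668), Mul(Rational(-1, 203832668), Pow(61, Rational(1, 2)))), -1))) = Add(Mul(10527, Rational(-1, 21888)), Mul(-10879, Pow(Add(Rational(14277, 203832668), Mul(Rational(-1, 203832668), Pow(61, Rational(1, 2)))), -1))) = Add(Rational(-3509, 7296), Mul(-10879, Pow(Add(Rational(14277, 203832668), Mul(Rational(-1, 203832668), Pow(61, Rational(1, 2)))), -1)))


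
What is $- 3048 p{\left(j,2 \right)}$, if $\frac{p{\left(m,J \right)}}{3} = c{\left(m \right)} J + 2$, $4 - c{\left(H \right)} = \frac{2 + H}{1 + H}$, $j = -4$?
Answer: $-79248$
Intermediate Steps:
$c{\left(H \right)} = 4 - \frac{2 + H}{1 + H}$
$p{\left(m,J \right)} = 6 + \frac{3 J \left(2 + 3 m\right)}{1 + m}$ ($p{\left(m,J \right)} = 3 \left(\frac{2 + 3 m}{1 + m} J + 2\right) = 3 \left(\frac{J \left(2 + 3 m\right)}{1 + m} + 2\right) = 3 \left(2 + \frac{J \left(2 + 3 m\right)}{1 + m}\right) = 6 + \frac{3 J \left(2 + 3 m\right)}{1 + m}$)
$- 3048 p{\left(j,2 \right)} = - 3048 \frac{3 \left(2 + 2 \left(-4\right) + 2 \left(2 + 3 \left(-4\right)\right)\right)}{1 - 4} = - 3048 \frac{3 \left(2 - 8 + 2 \left(2 - 12\right)\right)}{-3} = - 3048 \cdot 3 \left(- \frac{1}{3}\right) \left(2 - 8 + 2 \left(-10\right)\right) = - 3048 \cdot 3 \left(- \frac{1}{3}\right) \left(2 - 8 - 20\right) = - 3048 \cdot 3 \left(- \frac{1}{3}\right) \left(-26\right) = \left(-3048\right) 26 = -79248$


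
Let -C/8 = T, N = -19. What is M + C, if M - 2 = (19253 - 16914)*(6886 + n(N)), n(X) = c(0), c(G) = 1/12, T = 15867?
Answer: 191755379/12 ≈ 1.5980e+7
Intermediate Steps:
c(G) = 1/12
n(X) = 1/12
C = -126936 (C = -8*15867 = -126936)
M = 193278611/12 (M = 2 + (19253 - 16914)*(6886 + 1/12) = 2 + 2339*(82633/12) = 2 + 193278587/12 = 193278611/12 ≈ 1.6107e+7)
M + C = 193278611/12 - 126936 = 191755379/12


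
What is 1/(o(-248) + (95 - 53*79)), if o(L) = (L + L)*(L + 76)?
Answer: 1/81220 ≈ 1.2312e-5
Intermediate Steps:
o(L) = 2*L*(76 + L) (o(L) = (2*L)*(76 + L) = 2*L*(76 + L))
1/(o(-248) + (95 - 53*79)) = 1/(2*(-248)*(76 - 248) + (95 - 53*79)) = 1/(2*(-248)*(-172) + (95 - 4187)) = 1/(85312 - 4092) = 1/81220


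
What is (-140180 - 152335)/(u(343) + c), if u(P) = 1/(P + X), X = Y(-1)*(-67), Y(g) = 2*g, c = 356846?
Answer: -139529655/170215543 ≈ -0.81972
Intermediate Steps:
X = 134 (X = (2*(-1))*(-67) = -2*(-67) = 134)
u(P) = 1/(134 + P) (u(P) = 1/(P + 134) = 1/(134 + P))
(-140180 - 152335)/(u(343) + c) = (-140180 - 152335)/(1/(134 + 343) + 356846) = -292515/(1/477 + 356846) = -292515/170215543/477 = -292515*477/170215543 = -139529655/170215543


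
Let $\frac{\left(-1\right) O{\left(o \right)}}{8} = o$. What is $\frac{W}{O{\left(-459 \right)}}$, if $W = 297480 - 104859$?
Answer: $\frac{64207}{1224} \approx 52.457$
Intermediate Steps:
$O{\left(o \right)} = - 8 o$
$W = 192621$ ($W = 297480 - 104859 = 192621$)
$\frac{W}{O{\left(-459 \right)}} = \frac{192621}{\left(-8\right) \left(-459\right)} = \frac{192621}{3672} = 192621 \cdot \frac{1}{3672} = \frac{64207}{1224}$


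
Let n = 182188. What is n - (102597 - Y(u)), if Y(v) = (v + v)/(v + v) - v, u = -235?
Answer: 79827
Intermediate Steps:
Y(v) = 1 - v (Y(v) = (2*v)/((2*v)) - v = (2*v)*(1/(2*v)) - v = 1 - v)
n - (102597 - Y(u)) = 182188 - (102597 - (1 - 1*(-235))) = 182188 - (102597 - (1 + 235)) = 182188 - (102597 - 1*236) = 182188 - (102597 - 236) = 182188 - 1*102361 = 182188 - 102361 = 79827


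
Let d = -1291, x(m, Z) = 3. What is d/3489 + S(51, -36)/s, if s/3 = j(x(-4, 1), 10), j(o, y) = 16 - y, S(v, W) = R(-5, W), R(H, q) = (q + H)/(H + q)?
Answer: -6583/20934 ≈ -0.31446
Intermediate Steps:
R(H, q) = 1 (R(H, q) = (H + q)/(H + q) = 1)
S(v, W) = 1
s = 18 (s = 3*(16 - 1*10) = 3*(16 - 10) = 3*6 = 18)
d/3489 + S(51, -36)/s = -1291/3489 + 1/18 = -6583/20934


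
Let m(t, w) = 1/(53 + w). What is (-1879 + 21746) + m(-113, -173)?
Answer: 2384039/120 ≈ 19867.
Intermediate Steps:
(-1879 + 21746) + m(-113, -173) = (-1879 + 21746) + 1/(53 - 173) = 19867 + 1/(-120) = 19867 - 1/120 = 2384039/120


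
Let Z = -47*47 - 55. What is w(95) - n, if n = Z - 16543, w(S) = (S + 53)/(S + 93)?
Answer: 883966/47 ≈ 18808.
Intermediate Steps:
Z = -2264 (Z = -2209 - 55 = -2264)
w(S) = (53 + S)/(93 + S)
n = -18807 (n = -2264 - 16543 = -18807)
w(95) - n = (53 + 95)/(93 + 95) - 1*(-18807) = 148/188 + 18807 = (1/188)*148 + 18807 = 37/47 + 18807 = 883966/47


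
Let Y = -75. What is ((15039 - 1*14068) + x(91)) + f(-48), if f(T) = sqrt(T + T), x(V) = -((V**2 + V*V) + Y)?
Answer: -15516 + 4*I*sqrt(6) ≈ -15516.0 + 9.798*I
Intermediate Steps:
x(V) = 75 - 2*V**2 (x(V) = -((V**2 + V*V) - 75) = -((V**2 + V**2) - 75) = -(2*V**2 - 75) = -(-75 + 2*V**2) = 75 - 2*V**2)
f(T) = sqrt(2)*sqrt(T) (f(T) = sqrt(2*T) = sqrt(2)*sqrt(T))
((15039 - 1*14068) + x(91)) + f(-48) = ((15039 - 1*14068) + (75 - 2*91**2)) + sqrt(2)*sqrt(-48) = ((15039 - 14068) + (75 - 2*8281)) + sqrt(2)*(4*I*sqrt(3)) = (971 + (75 - 16562)) + 4*I*sqrt(6) = (971 - 16487) + 4*I*sqrt(6) = -15516 + 4*I*sqrt(6)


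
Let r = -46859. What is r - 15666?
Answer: -62525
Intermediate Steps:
r - 15666 = -46859 - 15666 = -62525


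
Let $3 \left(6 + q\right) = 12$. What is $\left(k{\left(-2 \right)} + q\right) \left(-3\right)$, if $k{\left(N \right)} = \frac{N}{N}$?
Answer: $3$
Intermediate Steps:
$q = -2$ ($q = -6 + \frac{1}{3} \cdot 12 = -6 + 4 = -2$)
$k{\left(N \right)} = 1$
$\left(k{\left(-2 \right)} + q\right) \left(-3\right) = \left(1 - 2\right) \left(-3\right) = \left(-1\right) \left(-3\right) = 3$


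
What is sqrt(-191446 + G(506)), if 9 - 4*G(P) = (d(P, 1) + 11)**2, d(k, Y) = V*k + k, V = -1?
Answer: I*sqrt(191474) ≈ 437.58*I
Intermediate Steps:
d(k, Y) = 0 (d(k, Y) = -k + k = 0)
G(P) = -28 (G(P) = 9/4 - (0 + 11)**2/4 = 9/4 - 1/4*11**2 = 9/4 - 1/4*121 = 9/4 - 121/4 = -28)
sqrt(-191446 + G(506)) = sqrt(-191446 - 28) = sqrt(-191474) = I*sqrt(191474)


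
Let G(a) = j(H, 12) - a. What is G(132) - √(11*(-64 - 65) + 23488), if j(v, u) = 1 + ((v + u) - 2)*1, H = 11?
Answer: -110 - √22069 ≈ -258.56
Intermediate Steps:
j(v, u) = -1 + u + v (j(v, u) = 1 + ((u + v) - 2)*1 = 1 + (-2 + u + v)*1 = 1 + (-2 + u + v) = -1 + u + v)
G(a) = 22 - a (G(a) = (-1 + 12 + 11) - a = 22 - a)
G(132) - √(11*(-64 - 65) + 23488) = (22 - 1*132) - √(11*(-64 - 65) + 23488) = (22 - 132) - √(11*(-129) + 23488) = -110 - √(-1419 + 23488) = -110 - √22069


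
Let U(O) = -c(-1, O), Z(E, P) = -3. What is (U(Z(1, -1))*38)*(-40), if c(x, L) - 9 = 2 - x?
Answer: 18240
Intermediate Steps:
c(x, L) = 11 - x (c(x, L) = 9 + (2 - x) = 11 - x)
U(O) = -12 (U(O) = -(11 - 1*(-1)) = -(11 + 1) = -1*12 = -12)
(U(Z(1, -1))*38)*(-40) = -12*38*(-40) = -456*(-40) = 18240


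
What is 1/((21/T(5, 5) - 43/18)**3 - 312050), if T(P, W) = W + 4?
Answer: -5832/1819875601 ≈ -3.2046e-6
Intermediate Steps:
T(P, W) = 4 + W
1/((21/T(5, 5) - 43/18)**3 - 312050) = 1/((21/(4 + 5) - 43/18)**3 - 312050) = 1/((21/9 - 43*1/18)**3 - 312050) = 1/((21*(1/9) - 43/18)**3 - 312050) = 1/((7/3 - 43/18)**3 - 312050) = 1/((-1/18)**3 - 312050) = 1/(-1/5832 - 312050) = 1/(-1819875601/5832) = -5832/1819875601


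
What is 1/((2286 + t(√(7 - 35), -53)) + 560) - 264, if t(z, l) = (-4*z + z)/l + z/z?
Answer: (-1584*√7 + 39835171*I)/(3*(-50297*I + 2*√7)) ≈ -264.0 - 3.6947e-8*I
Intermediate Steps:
t(z, l) = 1 - 3*z/l (t(z, l) = (-3*z)/l + 1 = -3*z/l + 1 = 1 - 3*z/l)
1/((2286 + t(√(7 - 35), -53)) + 560) - 264 = 1/((2286 + (-53 - 3*√(7 - 35))/(-53)) + 560) - 264 = 1/((2286 - (-53 - 6*I*√7)/53) + 560) - 264 = 1/((2286 + (1 + 6*I*√7/53)) + 560) - 264 = 1/((2287 + 6*I*√7/53) + 560) - 264 = 1/(2847 + 6*I*√7/53) - 264 = -264 + 1/(2847 + 6*I*√7/53)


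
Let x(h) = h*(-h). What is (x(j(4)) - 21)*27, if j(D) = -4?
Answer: -999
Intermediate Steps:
x(h) = -h²
(x(j(4)) - 21)*27 = (-1*(-4)² - 21)*27 = (-1*16 - 21)*27 = (-16 - 21)*27 = -37*27 = -999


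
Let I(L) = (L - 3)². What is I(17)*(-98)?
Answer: -19208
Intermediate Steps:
I(L) = (-3 + L)²
I(17)*(-98) = (-3 + 17)²*(-98) = 14²*(-98) = 196*(-98) = -19208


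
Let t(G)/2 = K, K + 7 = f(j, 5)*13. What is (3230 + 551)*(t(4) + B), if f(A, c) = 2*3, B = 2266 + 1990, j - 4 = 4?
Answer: 16628838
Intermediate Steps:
j = 8 (j = 4 + 4 = 8)
B = 4256
f(A, c) = 6
K = 71 (K = -7 + 6*13 = -7 + 78 = 71)
t(G) = 142 (t(G) = 2*71 = 142)
(3230 + 551)*(t(4) + B) = (3230 + 551)*(142 + 4256) = 3781*4398 = 16628838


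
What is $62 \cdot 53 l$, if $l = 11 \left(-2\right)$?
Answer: $-72292$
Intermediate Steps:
$l = -22$
$62 \cdot 53 l = 62 \cdot 53 \left(-22\right) = 3286 \left(-22\right) = -72292$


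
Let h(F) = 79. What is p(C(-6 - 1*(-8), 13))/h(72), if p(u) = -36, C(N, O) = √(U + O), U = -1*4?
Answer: -36/79 ≈ -0.45570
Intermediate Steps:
U = -4
C(N, O) = √(-4 + O)
p(C(-6 - 1*(-8), 13))/h(72) = -36/79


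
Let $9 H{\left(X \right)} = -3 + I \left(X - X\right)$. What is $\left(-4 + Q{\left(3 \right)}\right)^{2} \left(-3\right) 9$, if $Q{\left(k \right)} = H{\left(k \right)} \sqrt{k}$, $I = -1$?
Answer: $-441 - 72 \sqrt{3} \approx -565.71$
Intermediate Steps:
$H{\left(X \right)} = - \frac{1}{3}$ ($H{\left(X \right)} = \frac{-3 - \left(X - X\right)}{9} = \frac{-3 - 0}{9} = \frac{-3 + 0}{9} = \frac{1}{9} \left(-3\right) = - \frac{1}{3}$)
$Q{\left(k \right)} = - \frac{\sqrt{k}}{3}$
$\left(-4 + Q{\left(3 \right)}\right)^{2} \left(-3\right) 9 = \left(-4 - \frac{\sqrt{3}}{3}\right)^{2} \left(-3\right) 9 = - 3 \left(-4 - \frac{\sqrt{3}}{3}\right)^{2} \cdot 9 = - 27 \left(-4 - \frac{\sqrt{3}}{3}\right)^{2}$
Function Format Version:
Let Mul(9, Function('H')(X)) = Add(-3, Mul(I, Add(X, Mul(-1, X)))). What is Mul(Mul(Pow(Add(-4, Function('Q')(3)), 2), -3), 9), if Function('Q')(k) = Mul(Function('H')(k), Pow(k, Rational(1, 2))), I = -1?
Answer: Add(-441, Mul(-72, Pow(3, Rational(1, 2)))) ≈ -565.71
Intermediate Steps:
Function('H')(X) = Rational(-1, 3) (Function('H')(X) = Mul(Rational(1, 9), Add(-3, Mul(-1, Add(X, Mul(-1, X))))) = Mul(Rational(1, 9), Add(-3, Mul(-1, 0))) = Mul(Rational(1, 9), Add(-3, 0)) = Mul(Rational(1, 9), -3) = Rational(-1, 3))
Function('Q')(k) = Mul(Rational(-1, 3), Pow(k, Rational(1, 2)))
Mul(Mul(Pow(Add(-4, Function('Q')(3)), 2), -3), 9) = Mul(Mul(Pow(Add(-4, Mul(Rational(-1, 3), Pow(3, Rational(1, 2)))), 2), -3), 9) = Mul(Mul(-3, Pow(Add(-4, Mul(Rational(-1, 3), Pow(3, Rational(1, 2)))), 2)), 9) = Mul(-27, Pow(Add(-4, Mul(Rational(-1, 3), Pow(3, Rational(1, 2)))), 2))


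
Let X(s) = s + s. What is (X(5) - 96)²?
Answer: 7396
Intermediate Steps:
X(s) = 2*s
(X(5) - 96)² = (2*5 - 96)² = (10 - 96)² = (-86)² = 7396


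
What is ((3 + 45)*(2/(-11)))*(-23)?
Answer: 2208/11 ≈ 200.73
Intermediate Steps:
((3 + 45)*(2/(-11)))*(-23) = (48*(-1/11*2))*(-23) = (48*(-2/11))*(-23) = -96/11*(-23) = 2208/11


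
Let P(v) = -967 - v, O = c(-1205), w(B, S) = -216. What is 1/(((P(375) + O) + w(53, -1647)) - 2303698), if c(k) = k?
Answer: -1/2306461 ≈ -4.3356e-7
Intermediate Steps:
O = -1205
1/(((P(375) + O) + w(53, -1647)) - 2303698) = 1/((((-967 - 1*375) - 1205) - 216) - 2303698) = 1/((((-967 - 375) - 1205) - 216) - 2303698) = 1/(((-1342 - 1205) - 216) - 2303698) = 1/((-2547 - 216) - 2303698) = 1/(-2763 - 2303698) = 1/(-2306461) = -1/2306461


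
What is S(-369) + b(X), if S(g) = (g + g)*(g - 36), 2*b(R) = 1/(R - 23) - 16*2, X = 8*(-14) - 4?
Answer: 83086971/278 ≈ 2.9887e+5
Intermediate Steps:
X = -116 (X = -112 - 4 = -116)
b(R) = -16 + 1/(2*(-23 + R)) (b(R) = (1/(R - 23) - 16*2)/2 = (1/(-23 + R) - 32)/2 = (-32 + 1/(-23 + R))/2 = -16 + 1/(2*(-23 + R)))
S(g) = 2*g*(-36 + g) (S(g) = (2*g)*(-36 + g) = 2*g*(-36 + g))
S(-369) + b(X) = 2*(-369)*(-36 - 369) + (737 - 32*(-116))/(2*(-23 - 116)) = 2*(-369)*(-405) + (1/2)*(737 + 3712)/(-139) = 298890 + (1/2)*(-1/139)*4449 = 298890 - 4449/278 = 83086971/278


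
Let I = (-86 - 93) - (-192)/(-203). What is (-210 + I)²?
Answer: 6266147281/41209 ≈ 1.5206e+5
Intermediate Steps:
I = -36529/203 (I = -179 - (-192)*(-1)/203 = -179 - 1*192/203 = -179 - 192/203 = -36529/203 ≈ -179.95)
(-210 + I)² = (-210 - 36529/203)² = (-79159/203)² = 6266147281/41209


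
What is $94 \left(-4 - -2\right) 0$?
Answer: $0$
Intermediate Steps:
$94 \left(-4 - -2\right) 0 = 94 \left(-4 + 2\right) 0 = 94 \left(\left(-2\right) 0\right) = 94 \cdot 0 = 0$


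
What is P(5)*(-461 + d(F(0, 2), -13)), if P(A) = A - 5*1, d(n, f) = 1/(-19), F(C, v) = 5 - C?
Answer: 0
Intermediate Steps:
d(n, f) = -1/19
P(A) = -5 + A (P(A) = A - 5 = -5 + A)
P(5)*(-461 + d(F(0, 2), -13)) = (-5 + 5)*(-461 - 1/19) = 0*(-8760/19) = 0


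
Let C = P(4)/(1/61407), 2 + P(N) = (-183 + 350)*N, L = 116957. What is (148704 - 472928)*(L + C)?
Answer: -13297729296256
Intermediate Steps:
P(N) = -2 + 167*N (P(N) = -2 + (-183 + 350)*N = -2 + 167*N)
C = 40897062 (C = (-2 + 167*4)/(1/61407) = (-2 + 668)/(1/61407) = 666*61407 = 40897062)
(148704 - 472928)*(L + C) = (148704 - 472928)*(116957 + 40897062) = -324224*41014019 = -13297729296256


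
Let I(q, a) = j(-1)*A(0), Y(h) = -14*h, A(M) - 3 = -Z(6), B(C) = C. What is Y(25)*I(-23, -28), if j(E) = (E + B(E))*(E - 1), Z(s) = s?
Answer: 4200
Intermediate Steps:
A(M) = -3 (A(M) = 3 - 1*6 = 3 - 6 = -3)
j(E) = 2*E*(-1 + E) (j(E) = (E + E)*(E - 1) = (2*E)*(-1 + E) = 2*E*(-1 + E))
I(q, a) = -12 (I(q, a) = (2*(-1)*(-1 - 1))*(-3) = (2*(-1)*(-2))*(-3) = 4*(-3) = -12)
Y(25)*I(-23, -28) = -14*25*(-12) = -350*(-12) = 4200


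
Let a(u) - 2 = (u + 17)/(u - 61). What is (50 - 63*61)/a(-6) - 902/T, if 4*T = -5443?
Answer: -1382791249/669489 ≈ -2065.4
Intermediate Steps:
T = -5443/4 (T = (¼)*(-5443) = -5443/4 ≈ -1360.8)
a(u) = 2 + (17 + u)/(-61 + u) (a(u) = 2 + (u + 17)/(u - 61) = 2 + (17 + u)/(-61 + u))
(50 - 63*61)/a(-6) - 902/T = (50 - 63*61)/((3*(-35 - 6)/(-61 - 6))) - 902/(-5443/4) = (50 - 3843)/((3*(-41)/(-67))) - 902*(-4/5443) = -3793/(3*(-1/67)*(-41)) + 3608/5443 = -3793/123/67 + 3608/5443 = -3793*67/123 + 3608/5443 = -254131/123 + 3608/5443 = -1382791249/669489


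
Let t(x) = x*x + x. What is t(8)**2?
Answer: 5184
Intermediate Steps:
t(x) = x + x**2 (t(x) = x**2 + x = x + x**2)
t(8)**2 = (8*(1 + 8))**2 = (8*9)**2 = 72**2 = 5184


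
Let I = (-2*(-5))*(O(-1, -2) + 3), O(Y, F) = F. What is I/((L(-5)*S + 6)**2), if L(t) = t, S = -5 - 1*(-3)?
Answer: 5/128 ≈ 0.039063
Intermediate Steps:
S = -2 (S = -5 + 3 = -2)
I = 10 (I = (-2*(-5))*(-2 + 3) = 10*1 = 10)
I/((L(-5)*S + 6)**2) = 10/((-5*(-2) + 6)**2) = 10/((10 + 6)**2) = 10/(16**2) = 10/256 = 10*(1/256) = 5/128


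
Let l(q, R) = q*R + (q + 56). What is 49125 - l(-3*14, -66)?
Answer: 46339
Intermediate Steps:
l(q, R) = 56 + q + R*q (l(q, R) = R*q + (56 + q) = 56 + q + R*q)
49125 - l(-3*14, -66) = 49125 - (56 - 3*14 - (-198)*14) = 49125 - (56 - 42 - 66*(-42)) = 49125 - (56 - 42 + 2772) = 49125 - 1*2786 = 49125 - 2786 = 46339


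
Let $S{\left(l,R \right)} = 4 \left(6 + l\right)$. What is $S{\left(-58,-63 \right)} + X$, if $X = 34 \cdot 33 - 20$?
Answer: $894$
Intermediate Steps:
$X = 1102$ ($X = 1122 - 20 = 1102$)
$S{\left(l,R \right)} = 24 + 4 l$
$S{\left(-58,-63 \right)} + X = \left(24 + 4 \left(-58\right)\right) + 1102 = \left(24 - 232\right) + 1102 = -208 + 1102 = 894$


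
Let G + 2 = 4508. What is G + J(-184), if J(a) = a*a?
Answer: 38362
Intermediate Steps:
G = 4506 (G = -2 + 4508 = 4506)
J(a) = a²
G + J(-184) = 4506 + (-184)² = 4506 + 33856 = 38362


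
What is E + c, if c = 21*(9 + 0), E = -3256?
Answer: -3067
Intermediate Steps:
c = 189 (c = 21*9 = 189)
E + c = -3256 + 189 = -3067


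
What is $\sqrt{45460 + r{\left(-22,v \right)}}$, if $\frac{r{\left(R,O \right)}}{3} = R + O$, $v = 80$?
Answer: $\sqrt{45634} \approx 213.62$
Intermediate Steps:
$r{\left(R,O \right)} = 3 O + 3 R$ ($r{\left(R,O \right)} = 3 \left(R + O\right) = 3 \left(O + R\right) = 3 O + 3 R$)
$\sqrt{45460 + r{\left(-22,v \right)}} = \sqrt{45460 + \left(3 \cdot 80 + 3 \left(-22\right)\right)} = \sqrt{45460 + \left(240 - 66\right)} = \sqrt{45460 + 174} = \sqrt{45634}$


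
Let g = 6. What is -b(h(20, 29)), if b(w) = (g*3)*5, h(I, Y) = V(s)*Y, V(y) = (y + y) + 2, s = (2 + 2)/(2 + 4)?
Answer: -90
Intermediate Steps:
s = ⅔ (s = 4/6 = 4*(⅙) = ⅔ ≈ 0.66667)
V(y) = 2 + 2*y (V(y) = 2*y + 2 = 2 + 2*y)
h(I, Y) = 10*Y/3 (h(I, Y) = (2 + 2*(⅔))*Y = (2 + 4/3)*Y = 10*Y/3)
b(w) = 90 (b(w) = (6*3)*5 = 18*5 = 90)
-b(h(20, 29)) = -1*90 = -90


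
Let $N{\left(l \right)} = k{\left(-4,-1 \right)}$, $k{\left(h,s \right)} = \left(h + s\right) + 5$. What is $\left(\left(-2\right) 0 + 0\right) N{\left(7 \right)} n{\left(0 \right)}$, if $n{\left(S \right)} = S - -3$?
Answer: $0$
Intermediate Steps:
$n{\left(S \right)} = 3 + S$ ($n{\left(S \right)} = S + 3 = 3 + S$)
$k{\left(h,s \right)} = 5 + h + s$
$N{\left(l \right)} = 0$ ($N{\left(l \right)} = 5 - 4 - 1 = 0$)
$\left(\left(-2\right) 0 + 0\right) N{\left(7 \right)} n{\left(0 \right)} = \left(\left(-2\right) 0 + 0\right) 0 \left(3 + 0\right) = \left(0 + 0\right) 0 \cdot 3 = 0 \cdot 0 \cdot 3 = 0 \cdot 3 = 0$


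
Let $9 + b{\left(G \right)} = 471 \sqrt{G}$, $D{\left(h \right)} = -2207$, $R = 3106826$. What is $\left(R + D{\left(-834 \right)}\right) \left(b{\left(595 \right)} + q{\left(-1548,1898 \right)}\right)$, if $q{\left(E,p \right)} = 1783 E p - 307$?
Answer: $-16263980495796012 + 1462275549 \sqrt{595} \approx -1.6264 \cdot 10^{16}$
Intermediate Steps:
$b{\left(G \right)} = -9 + 471 \sqrt{G}$
$q{\left(E,p \right)} = -307 + 1783 E p$ ($q{\left(E,p \right)} = 1783 E p - 307 = -307 + 1783 E p$)
$\left(R + D{\left(-834 \right)}\right) \left(b{\left(595 \right)} + q{\left(-1548,1898 \right)}\right) = \left(3106826 - 2207\right) \left(\left(-9 + 471 \sqrt{595}\right) + \left(-307 + 1783 \left(-1548\right) 1898\right)\right) = 3104619 \left(\left(-9 + 471 \sqrt{595}\right) - 5238639739\right) = 3104619 \left(-5238639748 + 471 \sqrt{595}\right) = -16263980495796012 + 1462275549 \sqrt{595}$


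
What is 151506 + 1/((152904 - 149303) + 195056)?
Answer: 30097727443/198657 ≈ 1.5151e+5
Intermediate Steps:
151506 + 1/((152904 - 149303) + 195056) = 151506 + 1/(3601 + 195056) = 151506 + 1/198657 = 30097727443/198657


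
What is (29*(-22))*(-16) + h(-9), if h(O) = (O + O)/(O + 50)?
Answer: 418510/41 ≈ 10208.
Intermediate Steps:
h(O) = 2*O/(50 + O) (h(O) = (2*O)/(50 + O) = 2*O/(50 + O))
(29*(-22))*(-16) + h(-9) = (29*(-22))*(-16) + 2*(-9)/(50 - 9) = -638*(-16) + 2*(-9)/41 = 10208 + 2*(-9)*(1/41) = 10208 - 18/41 = 418510/41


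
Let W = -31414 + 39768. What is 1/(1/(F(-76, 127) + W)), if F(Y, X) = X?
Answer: 8481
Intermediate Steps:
W = 8354
1/(1/(F(-76, 127) + W)) = 1/(1/(127 + 8354)) = 1/(1/8481) = 8481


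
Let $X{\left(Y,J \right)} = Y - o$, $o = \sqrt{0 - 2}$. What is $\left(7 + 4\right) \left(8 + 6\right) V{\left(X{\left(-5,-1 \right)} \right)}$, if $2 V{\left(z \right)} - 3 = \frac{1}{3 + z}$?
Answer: $\frac{616}{3} + \frac{77 i \sqrt{2}}{6} \approx 205.33 + 18.149 i$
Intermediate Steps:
$o = i \sqrt{2}$ ($o = \sqrt{-2} = i \sqrt{2} \approx 1.4142 i$)
$X{\left(Y,J \right)} = Y - i \sqrt{2}$
$V{\left(z \right)} = \frac{3}{2} + \frac{1}{2 \left(3 + z\right)}$
$\left(7 + 4\right) \left(8 + 6\right) V{\left(X{\left(-5,-1 \right)} \right)} = \left(7 + 4\right) \left(8 + 6\right) \frac{10 + 3 \left(-5 - i \sqrt{2}\right)}{2 \left(3 - \left(5 + i \sqrt{2}\right)\right)} = 11 \cdot 14 \frac{10 - \left(15 + 3 i \sqrt{2}\right)}{2 \left(-2 - i \sqrt{2}\right)} = 154 \frac{-5 - 3 i \sqrt{2}}{2 \left(-2 - i \sqrt{2}\right)} = \frac{77 \left(-5 - 3 i \sqrt{2}\right)}{-2 - i \sqrt{2}}$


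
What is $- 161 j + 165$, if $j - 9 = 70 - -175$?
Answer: $-40729$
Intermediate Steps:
$j = 254$ ($j = 9 + \left(70 - -175\right) = 9 + \left(70 + 175\right) = 9 + 245 = 254$)
$- 161 j + 165 = \left(-161\right) 254 + 165 = -40894 + 165 = -40729$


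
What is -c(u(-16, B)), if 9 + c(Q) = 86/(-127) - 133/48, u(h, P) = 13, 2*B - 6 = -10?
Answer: 75883/6096 ≈ 12.448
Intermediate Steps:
B = -2 (B = 3 + (½)*(-10) = 3 - 5 = -2)
c(Q) = -75883/6096 (c(Q) = -9 + (86/(-127) - 133/48) = -9 + (86*(-1/127) - 133*1/48) = -9 + (-86/127 - 133/48) = -9 - 21019/6096 = -75883/6096)
-c(u(-16, B)) = -1*(-75883/6096) = 75883/6096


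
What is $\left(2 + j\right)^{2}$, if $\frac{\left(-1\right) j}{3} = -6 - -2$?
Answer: $196$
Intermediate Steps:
$j = 12$ ($j = - 3 \left(-6 - -2\right) = - 3 \left(-6 + 2\right) = \left(-3\right) \left(-4\right) = 12$)
$\left(2 + j\right)^{2} = \left(2 + 12\right)^{2} = 14^{2} = 196$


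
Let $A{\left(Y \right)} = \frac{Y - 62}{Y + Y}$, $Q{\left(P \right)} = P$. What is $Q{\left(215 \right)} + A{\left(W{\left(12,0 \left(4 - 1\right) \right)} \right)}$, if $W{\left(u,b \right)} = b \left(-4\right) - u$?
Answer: $\frac{2617}{12} \approx 218.08$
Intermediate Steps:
$W{\left(u,b \right)} = - u - 4 b$ ($W{\left(u,b \right)} = - 4 b - u = - u - 4 b$)
$A{\left(Y \right)} = \frac{-62 + Y}{2 Y}$
$Q{\left(215 \right)} + A{\left(W{\left(12,0 \left(4 - 1\right) \right)} \right)} = 215 + \frac{-62 - \left(12 + 4 \cdot 0 \left(4 - 1\right)\right)}{2 \left(\left(-1\right) 12 - 4 \cdot 0 \left(4 - 1\right)\right)} = 215 + \frac{-62 - \left(12 + 4 \cdot 0 \cdot 3\right)}{2 \left(-12 - 4 \cdot 0 \cdot 3\right)} = 215 + \frac{-62 - 12}{2 \left(-12 - 0\right)} = 215 + \frac{-62 + \left(-12 + 0\right)}{2 \left(-12 + 0\right)} = 215 + \frac{-62 - 12}{2 \left(-12\right)} = 215 + \frac{1}{2} \left(- \frac{1}{12}\right) \left(-74\right) = 215 + \frac{37}{12} = \frac{2617}{12}$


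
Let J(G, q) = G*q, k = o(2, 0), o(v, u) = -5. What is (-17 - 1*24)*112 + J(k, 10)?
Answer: -4642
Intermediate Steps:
k = -5
(-17 - 1*24)*112 + J(k, 10) = (-17 - 1*24)*112 - 5*10 = (-17 - 24)*112 - 50 = -41*112 - 50 = -4592 - 50 = -4642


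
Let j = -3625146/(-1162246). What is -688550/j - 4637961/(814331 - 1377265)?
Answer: -225239636678117447/1020358969182 ≈ -2.2075e+5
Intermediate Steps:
j = 1812573/581123 (j = -3625146*(-1/1162246) = 1812573/581123 ≈ 3.1191)
-688550/j - 4637961/(814331 - 1377265) = -688550/1812573/581123 - 4637961/(814331 - 1377265) = -688550*581123/1812573 - 4637961/(-562934) = -400132241650/1812573 - 4637961*(-1/562934) = -400132241650/1812573 + 4637961/562934 = -225239636678117447/1020358969182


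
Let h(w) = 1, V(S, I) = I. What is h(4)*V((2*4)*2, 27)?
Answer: 27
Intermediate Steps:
h(4)*V((2*4)*2, 27) = 1*27 = 27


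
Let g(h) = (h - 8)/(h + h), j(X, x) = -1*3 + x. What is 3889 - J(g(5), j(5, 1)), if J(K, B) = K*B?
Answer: 19442/5 ≈ 3888.4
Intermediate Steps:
j(X, x) = -3 + x
g(h) = (-8 + h)/(2*h) (g(h) = (-8 + h)/((2*h)) = (-8 + h)*(1/(2*h)) = (-8 + h)/(2*h))
J(K, B) = B*K
3889 - J(g(5), j(5, 1)) = 3889 - (-3 + 1)*(½)*(-8 + 5)/5 = 3889 - (-2)*(½)*(⅕)*(-3) = 3889 - (-2)*(-3)/10 = 3889 - 1*⅗ = 3889 - ⅗ = 19442/5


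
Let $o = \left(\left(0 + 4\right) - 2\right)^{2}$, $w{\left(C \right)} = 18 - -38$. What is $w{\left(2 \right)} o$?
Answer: $224$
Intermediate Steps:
$w{\left(C \right)} = 56$ ($w{\left(C \right)} = 18 + 38 = 56$)
$o = 4$ ($o = \left(4 - 2\right)^{2} = 2^{2} = 4$)
$w{\left(2 \right)} o = 56 \cdot 4 = 224$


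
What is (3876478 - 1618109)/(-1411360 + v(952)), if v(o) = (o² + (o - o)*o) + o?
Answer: -2258369/504104 ≈ -4.4800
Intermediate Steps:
v(o) = o + o² (v(o) = (o² + 0*o) + o = (o² + 0) + o = o² + o = o + o²)
(3876478 - 1618109)/(-1411360 + v(952)) = (3876478 - 1618109)/(-1411360 + 952*(1 + 952)) = 2258369/(-1411360 + 952*953) = 2258369/(-1411360 + 907256) = 2258369/(-504104) = 2258369*(-1/504104) = -2258369/504104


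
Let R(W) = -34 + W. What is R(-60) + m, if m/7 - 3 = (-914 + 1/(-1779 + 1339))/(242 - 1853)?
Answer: -48930193/708840 ≈ -69.029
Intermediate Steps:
m = 17700767/708840 (m = 21 + 7*((-914 + 1/(-1779 + 1339))/(242 - 1853)) = 21 + 7*((-914 + 1/(-440))/(-1611)) = 21 + 7*((-914 - 1/440)*(-1/1611)) = 21 + 7*(-402161/440*(-1/1611)) = 21 + 7*(402161/708840) = 21 + 2815127/708840 = 17700767/708840 ≈ 24.971)
R(-60) + m = (-34 - 60) + 17700767/708840 = -94 + 17700767/708840 = -48930193/708840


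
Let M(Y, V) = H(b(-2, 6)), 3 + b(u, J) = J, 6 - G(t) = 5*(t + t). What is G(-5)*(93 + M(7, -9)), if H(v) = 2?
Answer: 5320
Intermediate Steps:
G(t) = 6 - 10*t (G(t) = 6 - 5*(t + t) = 6 - 5*2*t = 6 - 10*t)
b(u, J) = -3 + J
M(Y, V) = 2
G(-5)*(93 + M(7, -9)) = (6 - 10*(-5))*(93 + 2) = (6 + 50)*95 = 56*95 = 5320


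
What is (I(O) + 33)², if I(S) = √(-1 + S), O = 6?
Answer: (33 + √5)² ≈ 1241.6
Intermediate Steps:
(I(O) + 33)² = (√(-1 + 6) + 33)² = (√5 + 33)² = (33 + √5)²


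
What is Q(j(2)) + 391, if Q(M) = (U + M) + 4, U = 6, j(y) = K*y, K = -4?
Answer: 393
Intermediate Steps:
j(y) = -4*y
Q(M) = 10 + M (Q(M) = (6 + M) + 4 = 10 + M)
Q(j(2)) + 391 = (10 - 4*2) + 391 = (10 - 8) + 391 = 2 + 391 = 393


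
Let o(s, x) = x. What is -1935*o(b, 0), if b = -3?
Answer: 0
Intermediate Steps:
-1935*o(b, 0) = -1935*0 = 0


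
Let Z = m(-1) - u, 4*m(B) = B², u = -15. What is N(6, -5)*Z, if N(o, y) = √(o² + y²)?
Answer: 61*√61/4 ≈ 119.11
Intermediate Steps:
m(B) = B²/4
Z = 61/4 (Z = (¼)*(-1)² - 1*(-15) = (¼)*1 + 15 = ¼ + 15 = 61/4 ≈ 15.250)
N(6, -5)*Z = √(6² + (-5)²)*(61/4) = √(36 + 25)*(61/4) = √61*(61/4) = 61*√61/4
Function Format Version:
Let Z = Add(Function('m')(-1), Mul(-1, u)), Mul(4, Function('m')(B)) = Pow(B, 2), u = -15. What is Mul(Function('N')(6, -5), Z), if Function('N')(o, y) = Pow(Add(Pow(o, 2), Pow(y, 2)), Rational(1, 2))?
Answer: Mul(Rational(61, 4), Pow(61, Rational(1, 2))) ≈ 119.11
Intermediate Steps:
Function('m')(B) = Mul(Rational(1, 4), Pow(B, 2))
Z = Rational(61, 4) (Z = Add(Mul(Rational(1, 4), Pow(-1, 2)), Mul(-1, -15)) = Add(Mul(Rational(1, 4), 1), 15) = Add(Rational(1, 4), 15) = Rational(61, 4) ≈ 15.250)
Mul(Function('N')(6, -5), Z) = Mul(Pow(Add(Pow(6, 2), Pow(-5, 2)), Rational(1, 2)), Rational(61, 4)) = Mul(Pow(Add(36, 25), Rational(1, 2)), Rational(61, 4)) = Mul(Pow(61, Rational(1, 2)), Rational(61, 4)) = Mul(Rational(61, 4), Pow(61, Rational(1, 2)))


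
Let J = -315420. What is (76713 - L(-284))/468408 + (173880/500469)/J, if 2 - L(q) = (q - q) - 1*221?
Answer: 4791457051733/29342031032892 ≈ 0.16330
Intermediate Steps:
L(q) = 223 (L(q) = 2 - ((q - q) - 1*221) = 2 - (0 - 221) = 2 - 1*(-221) = 2 + 221 = 223)
(76713 - L(-284))/468408 + (173880/500469)/J = (76713 - 1*223)/468408 + (173880/500469)/(-315420) = (76713 - 223)*(1/468408) + (173880*(1/500469))*(-1/315420) = 76490*(1/468408) + (57960/166823)*(-1/315420) = 38245/234204 - 138/125284073 = 4791457051733/29342031032892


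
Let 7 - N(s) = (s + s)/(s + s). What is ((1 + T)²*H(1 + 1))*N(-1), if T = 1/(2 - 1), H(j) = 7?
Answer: 168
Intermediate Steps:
T = 1 (T = 1/1 = 1)
N(s) = 6 (N(s) = 7 - (s + s)/(s + s) = 7 - 2*s/(2*s) = 7 - 2*s*1/(2*s) = 7 - 1*1 = 7 - 1 = 6)
((1 + T)²*H(1 + 1))*N(-1) = ((1 + 1)²*7)*6 = (2²*7)*6 = (4*7)*6 = 28*6 = 168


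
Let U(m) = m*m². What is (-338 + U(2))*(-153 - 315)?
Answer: 154440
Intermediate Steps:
U(m) = m³
(-338 + U(2))*(-153 - 315) = (-338 + 2³)*(-153 - 315) = (-338 + 8)*(-468) = -330*(-468) = 154440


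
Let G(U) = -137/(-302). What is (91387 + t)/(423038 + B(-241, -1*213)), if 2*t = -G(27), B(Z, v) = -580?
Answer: 55197611/255164632 ≈ 0.21632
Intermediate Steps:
G(U) = 137/302 (G(U) = -137*(-1/302) = 137/302)
t = -137/604 (t = (-1*137/302)/2 = (1/2)*(-137/302) = -137/604 ≈ -0.22682)
(91387 + t)/(423038 + B(-241, -1*213)) = (91387 - 137/604)/(423038 - 580) = (55197611/604)/422458 = (55197611/604)*(1/422458) = 55197611/255164632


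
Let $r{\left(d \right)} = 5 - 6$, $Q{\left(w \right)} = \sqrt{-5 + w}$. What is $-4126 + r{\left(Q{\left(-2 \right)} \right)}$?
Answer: $-4127$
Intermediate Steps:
$r{\left(d \right)} = -1$
$-4126 + r{\left(Q{\left(-2 \right)} \right)} = -4126 - 1 = -4127$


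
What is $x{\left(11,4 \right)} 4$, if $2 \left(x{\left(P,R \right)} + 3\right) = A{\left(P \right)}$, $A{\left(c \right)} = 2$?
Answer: $-8$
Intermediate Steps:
$x{\left(P,R \right)} = -2$ ($x{\left(P,R \right)} = -3 + \frac{1}{2} \cdot 2 = -3 + 1 = -2$)
$x{\left(11,4 \right)} 4 = \left(-2\right) 4 = -8$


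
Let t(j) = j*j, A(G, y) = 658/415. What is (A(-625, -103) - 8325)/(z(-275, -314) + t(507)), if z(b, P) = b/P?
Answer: -1084624138/33496169315 ≈ -0.032381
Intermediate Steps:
A(G, y) = 658/415 (A(G, y) = 658*(1/415) = 658/415)
t(j) = j**2
(A(-625, -103) - 8325)/(z(-275, -314) + t(507)) = (658/415 - 8325)/(-275/(-314) + 507**2) = -3454217/(415*(-275*(-1/314) + 257049)) = -3454217/(415*(275/314 + 257049)) = -3454217/(415*80713661/314) = -3454217/415*314/80713661 = -1084624138/33496169315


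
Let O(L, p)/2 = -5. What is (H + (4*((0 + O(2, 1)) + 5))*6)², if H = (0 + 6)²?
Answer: 7056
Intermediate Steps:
O(L, p) = -10 (O(L, p) = 2*(-5) = -10)
H = 36 (H = 6² = 36)
(H + (4*((0 + O(2, 1)) + 5))*6)² = (36 + (4*((0 - 10) + 5))*6)² = (36 + (4*(-10 + 5))*6)² = (36 + (4*(-5))*6)² = (36 - 20*6)² = (36 - 120)² = (-84)² = 7056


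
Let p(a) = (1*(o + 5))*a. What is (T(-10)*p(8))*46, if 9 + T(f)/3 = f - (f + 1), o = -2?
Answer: -33120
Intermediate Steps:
p(a) = 3*a (p(a) = (1*(-2 + 5))*a = (1*3)*a = 3*a)
T(f) = -30 (T(f) = -27 + 3*(f - (f + 1)) = -27 + 3*(f - (1 + f)) = -27 + 3*(f + (-1 - f)) = -27 + 3*(-1) = -27 - 3 = -30)
(T(-10)*p(8))*46 = -90*8*46 = -30*24*46 = -720*46 = -33120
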